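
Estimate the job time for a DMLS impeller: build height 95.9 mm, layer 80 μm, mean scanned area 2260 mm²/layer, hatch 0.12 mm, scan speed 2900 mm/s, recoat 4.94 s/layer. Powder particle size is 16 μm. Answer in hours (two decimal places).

Layer count = ceil(95.9 / 0.08) = 1199.
Hatch length per layer = 2260 / 0.12 = 18833.3 mm.
Per-layer scan time: 18833.3 / 2900 → 6.4942 s.
Time per layer: 6.4942 + 4.94 → 11.4342 s.
1199 layers × 11.4342 s/layer = 13709.6058 s, i.e. 3.81 hours.

3.81 hours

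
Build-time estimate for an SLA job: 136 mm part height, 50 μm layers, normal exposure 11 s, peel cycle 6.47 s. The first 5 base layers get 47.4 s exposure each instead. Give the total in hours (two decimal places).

13.25 hours

Number of layers: 136 / 0.05 → 2720 (rounded up).
Burn-in layers = 5 × (47.4 + 6.47), so 269.35 s.
Remaining layers = 2715 × (11 + 6.47), so 47431.05 s.
Sum: 269.35 + 47431.05 = 47700.4 s → 13.25 hours.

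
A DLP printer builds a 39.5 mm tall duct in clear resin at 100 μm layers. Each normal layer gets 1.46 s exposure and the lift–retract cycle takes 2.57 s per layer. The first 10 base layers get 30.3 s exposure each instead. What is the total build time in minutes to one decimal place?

Layer count = ceil(39.5 / 0.1) = 395.
Bottom layers = 10 × (30.3 + 2.57), so 328.7 s.
Regular layers = 385 × (1.46 + 2.57) = 1551.55 s.
Sum: 328.7 + 1551.55 = 1880.25 s → 31.3 minutes.

31.3 minutes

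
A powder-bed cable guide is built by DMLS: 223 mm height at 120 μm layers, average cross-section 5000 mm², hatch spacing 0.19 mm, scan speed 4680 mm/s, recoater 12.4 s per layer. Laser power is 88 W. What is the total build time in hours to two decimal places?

Layers = ⌈223/0.12⌉ = 1859.
Per-layer scan distance = 5000 / 0.19, so 26315.8 mm.
Per-layer scan time = 26315.8 / 4680, so 5.623 s.
Per-layer time = 5.623 + 12.4, so 18.023 s.
1859 layers × 18.023 s/layer = 33504.757 s, i.e. 9.31 hours.

9.31 hours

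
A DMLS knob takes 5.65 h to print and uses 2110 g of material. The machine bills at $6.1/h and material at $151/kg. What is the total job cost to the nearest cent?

$353.08

Machine-time cost: 6.1 × 5.65 → $34.465.
Feedstock cost = 151 × 2110/1000 = $318.61.
Job cost: 34.465 + 318.61 = 353.075 ≈ $353.08.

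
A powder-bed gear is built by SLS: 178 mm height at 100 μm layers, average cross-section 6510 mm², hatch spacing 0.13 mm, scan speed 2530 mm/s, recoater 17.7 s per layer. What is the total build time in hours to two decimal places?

Layer count = ceil(178 / 0.1) = 1780.
Per-layer scan distance: 6510 / 0.13 → 50076.9 mm.
Per-layer scan time: 50076.9 / 2530 → 19.7932 s.
Layer cycle = 19.7932 + 17.7, so 37.4932 s.
1780 layers × 37.4932 s/layer = 66737.896 s, i.e. 18.54 hours.

18.54 hours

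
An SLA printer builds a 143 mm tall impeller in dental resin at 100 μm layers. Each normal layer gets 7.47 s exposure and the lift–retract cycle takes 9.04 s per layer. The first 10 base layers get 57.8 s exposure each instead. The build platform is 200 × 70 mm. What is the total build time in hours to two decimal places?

6.70 hours

Number of layers: 143 / 0.1 → 1430 (rounded up).
Base layers = 10 × (57.8 + 9.04) = 668.4 s.
Remaining layers = 1420 × (7.47 + 9.04) = 23444.2 s.
Total = 668.4 + 23444.2 = 24112.6 s = 6.70 hours.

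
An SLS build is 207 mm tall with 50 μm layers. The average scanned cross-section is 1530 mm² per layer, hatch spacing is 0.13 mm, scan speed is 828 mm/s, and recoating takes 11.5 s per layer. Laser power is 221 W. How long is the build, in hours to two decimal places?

Number of layers: 207 / 0.05 → 4140 (rounded up).
Scan path per layer = 1530 / 0.13 = 11769.2 mm.
Scan time per layer: 11769.2 / 828 → 14.214 s.
Layer cycle = 14.214 + 11.5, so 25.714 s.
Build time = 4140 × 25.714 = 106455.96 s = 29.57 hours.

29.57 hours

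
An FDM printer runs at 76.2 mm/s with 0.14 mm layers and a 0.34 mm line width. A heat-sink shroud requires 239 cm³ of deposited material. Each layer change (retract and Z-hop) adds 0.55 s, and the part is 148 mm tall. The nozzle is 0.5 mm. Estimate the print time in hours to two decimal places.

18.47 hours

Extrusion cross-section = 0.14 × 0.34, so 0.0476 mm².
Path length: 239000 mm³ / 0.0476 mm² → 5021008.4 mm.
Time extruding: 5021008.4 / 76.2 → 65892.5 s.
Layers = ⌈148/0.14⌉ = 1058.
Layer-change overhead = 1058 × 0.55, so 581.9 s.
Total = 65892.5 + 581.9 = 66474.4 s = 18.47 hours.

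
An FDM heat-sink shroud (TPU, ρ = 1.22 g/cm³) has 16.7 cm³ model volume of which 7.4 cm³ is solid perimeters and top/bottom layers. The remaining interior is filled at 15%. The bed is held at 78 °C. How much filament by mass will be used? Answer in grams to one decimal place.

Infill region = 16.7 − 7.4, so 9.3 cm³.
Infill volume = 0.15 × 9.3, so 1.395 cm³.
Total printed volume = 7.4 + 1.395, so 8.795 cm³.
Mass = 8.795 × 1.22 = 10.7299 g.

10.7 g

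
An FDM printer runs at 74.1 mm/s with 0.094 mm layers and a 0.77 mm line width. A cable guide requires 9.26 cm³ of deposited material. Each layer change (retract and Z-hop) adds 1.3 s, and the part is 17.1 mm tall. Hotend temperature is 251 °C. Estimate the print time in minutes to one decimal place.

32.7 minutes

Extrusion cross-section = 0.094 × 0.77 = 0.07238 mm².
Path length: 9260 mm³ / 0.07238 mm² → 127935.9 mm.
Extrusion time: 127935.9 / 74.1 → 1726.5 s.
Layers = ⌈17.1/0.094⌉ = 182.
Layer-change overhead = 182 × 1.3 = 236.6 s.
Total = 1726.5 + 236.6 = 1963.1 s = 32.7 minutes.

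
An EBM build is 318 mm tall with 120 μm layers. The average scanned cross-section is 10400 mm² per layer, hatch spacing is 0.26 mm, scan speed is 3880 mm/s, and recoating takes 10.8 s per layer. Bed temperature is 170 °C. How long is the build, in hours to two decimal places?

Layers = ⌈318/0.12⌉ = 2650.
Per-layer scan distance: 10400 / 0.26 → 40000 mm.
Per-layer scan time = 40000 / 3880 = 10.3093 s.
Per-layer time = 10.3093 + 10.8, so 21.1093 s.
Build time = 2650 × 21.1093 = 55939.645 s = 15.54 hours.

15.54 hours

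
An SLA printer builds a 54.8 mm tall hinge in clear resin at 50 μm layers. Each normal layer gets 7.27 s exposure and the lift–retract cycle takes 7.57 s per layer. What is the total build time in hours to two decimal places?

Layers = ⌈54.8/0.05⌉ = 1096.
Each layer takes: 7.27 + 7.57 → 14.84 s.
Total = 1096 × 14.84 = 16264.64 s = 4.52 hours.

4.52 hours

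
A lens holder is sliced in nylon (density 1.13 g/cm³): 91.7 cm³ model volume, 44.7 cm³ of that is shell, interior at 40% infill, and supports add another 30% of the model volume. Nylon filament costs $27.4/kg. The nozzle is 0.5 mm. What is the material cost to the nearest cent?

$2.82

Infill region: 91.7 − 44.7 → 47 cm³.
Infill volume = 0.40 × 47, so 18.8 cm³.
Support = 0.30 × 91.7 = 27.51 cm³.
Deposited volume = 44.7 + 18.8 + 27.51, so 91.01 cm³.
Mass: 91.01 × 1.13 → 102.8413 g.
Cost = 102.8413 g / 1000 × $27.4/kg = $2.82.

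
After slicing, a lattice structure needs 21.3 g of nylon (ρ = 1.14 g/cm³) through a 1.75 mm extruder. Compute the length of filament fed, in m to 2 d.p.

Volume = 21.3 g / 1.14 g·cm⁻³ = 18.6842 cm³ = 18684.2 mm³.
Cross-section of 1.75 mm filament: π·(1.75/2)² = 2.4053 mm².
Length = 18684.2 / 2.4053 = 7767.93 mm = 7.77 m.

7.77 m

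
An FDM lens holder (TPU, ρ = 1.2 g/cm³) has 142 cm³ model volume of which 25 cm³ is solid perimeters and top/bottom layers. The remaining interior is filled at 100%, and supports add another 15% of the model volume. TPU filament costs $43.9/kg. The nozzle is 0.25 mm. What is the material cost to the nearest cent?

$8.60

Infill region = 142 − 25, so 117 cm³.
Infill deposited = 1.00 × 117, so 117 cm³.
Support = 0.15 × 142, so 21.3 cm³.
Total extruded: 25 + 117 + 21.3 → 163.3 cm³.
Mass = 163.3 × 1.2, so 195.96 g.
At $43.9/kg: 195.96/1000 × 43.9 = $8.60.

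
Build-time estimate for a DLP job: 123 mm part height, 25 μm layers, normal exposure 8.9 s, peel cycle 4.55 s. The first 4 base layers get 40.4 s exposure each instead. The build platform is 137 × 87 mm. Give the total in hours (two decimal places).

18.42 hours

Layers = ⌈123/0.025⌉ = 4920.
Base layers = 4 × (40.4 + 4.55) = 179.8 s.
Normal layers: 4916 × (8.9 + 4.55) → 66120.2 s.
Sum: 179.8 + 66120.2 = 66300 s → 18.42 hours.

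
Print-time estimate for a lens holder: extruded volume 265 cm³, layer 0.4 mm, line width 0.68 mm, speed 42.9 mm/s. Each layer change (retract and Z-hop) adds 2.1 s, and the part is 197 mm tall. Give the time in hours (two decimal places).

6.60 hours

Extrusion cross-section: 0.4 × 0.68 → 0.272 mm².
Path length: 265000 mm³ / 0.272 mm² → 974264.7 mm.
Print-move time = 974264.7 / 42.9, so 22710.1 s.
Layer count = ceil(197 / 0.4) = 493.
Layer-change overhead = 493 × 2.1 = 1035.3 s.
Altogether 22710.1 + 1035.3 = 23745.4 s, i.e. 6.60 hours.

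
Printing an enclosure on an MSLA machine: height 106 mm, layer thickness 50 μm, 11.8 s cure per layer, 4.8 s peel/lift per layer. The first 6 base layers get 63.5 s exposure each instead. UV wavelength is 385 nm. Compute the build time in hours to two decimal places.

9.86 hours

Layers = ⌈106/0.05⌉ = 2120.
Base layers: 6 × (63.5 + 4.8) → 409.8 s.
Normal layers = 2114 × (11.8 + 4.8), so 35092.4 s.
Total = 409.8 + 35092.4 = 35502.2 s = 9.86 hours.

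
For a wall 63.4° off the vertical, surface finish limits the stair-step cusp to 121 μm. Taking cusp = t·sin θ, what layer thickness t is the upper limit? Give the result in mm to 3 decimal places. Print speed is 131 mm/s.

0.135 mm

t = h_c / sin θ = 0.121 / 0.8942 = 0.135 mm.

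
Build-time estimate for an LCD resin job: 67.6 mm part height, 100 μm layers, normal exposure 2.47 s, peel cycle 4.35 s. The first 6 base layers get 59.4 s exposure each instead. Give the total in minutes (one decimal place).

Number of layers: 67.6 / 0.1 → 676 (rounded up).
Base layers = 6 × (59.4 + 4.35), so 382.5 s.
Regular layers: 670 × (2.47 + 4.35) → 4569.4 s.
Sum: 382.5 + 4569.4 = 4951.9 s → 82.5 minutes.

82.5 minutes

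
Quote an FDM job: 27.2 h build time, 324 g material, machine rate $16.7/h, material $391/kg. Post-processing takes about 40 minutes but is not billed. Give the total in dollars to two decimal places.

$580.92

Machine-time cost = 16.7 × 27.2, so $454.24.
Material cost = 391 × 324/1000 = $126.684.
Total = 454.24 + 126.684 = 580.924 ≈ $580.92.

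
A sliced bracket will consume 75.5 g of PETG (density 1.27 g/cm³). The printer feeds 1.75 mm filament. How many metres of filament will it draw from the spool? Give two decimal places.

Volume = 75.5 g / 1.27 g·cm⁻³ = 59.4488 cm³ = 59448.8 mm³.
Cross-section of 1.75 mm filament: π·(1.75/2)² = 2.4053 mm².
Length = 59448.8 / 2.4053 = 24715.75 mm = 24.72 m.

24.72 m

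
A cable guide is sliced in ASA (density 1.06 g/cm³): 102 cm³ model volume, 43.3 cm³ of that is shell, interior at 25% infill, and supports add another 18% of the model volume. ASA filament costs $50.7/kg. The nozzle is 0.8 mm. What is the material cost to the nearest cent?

$4.10

Volume inside the shell: 102 − 43.3 → 58.7 cm³.
Infill deposited: 0.25 × 58.7 → 14.675 cm³.
Support = 0.18 × 102, so 18.36 cm³.
Total extruded: 43.3 + 14.675 + 18.36 → 76.335 cm³.
Mass = 76.335 × 1.06 = 80.9151 g.
Cost = 80.9151 g / 1000 × $50.7/kg = $4.10.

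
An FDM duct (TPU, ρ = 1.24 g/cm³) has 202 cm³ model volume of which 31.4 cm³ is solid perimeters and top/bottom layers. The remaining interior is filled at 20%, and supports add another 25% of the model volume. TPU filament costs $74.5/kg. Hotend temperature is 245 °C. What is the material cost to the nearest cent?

Volume inside the shell = 202 − 31.4, so 170.6 cm³.
Infill volume: 0.20 × 170.6 → 34.12 cm³.
Support = 0.25 × 202, so 50.5 cm³.
Deposited volume = 31.4 + 34.12 + 50.5, so 116.02 cm³.
Mass: 116.02 × 1.24 → 143.8648 g.
At $74.5/kg: 143.8648/1000 × 74.5 = $10.72.

$10.72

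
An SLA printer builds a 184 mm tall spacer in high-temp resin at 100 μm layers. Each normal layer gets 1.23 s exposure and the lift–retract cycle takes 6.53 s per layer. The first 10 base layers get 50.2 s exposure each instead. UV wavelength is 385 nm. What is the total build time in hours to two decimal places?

4.10 hours

Layer count = ceil(184 / 0.1) = 1840.
Bottom layers = 10 × (50.2 + 6.53), so 567.3 s.
Remaining layers = 1830 × (1.23 + 6.53), so 14200.8 s.
Total = 567.3 + 14200.8 = 14768.1 s = 4.10 hours.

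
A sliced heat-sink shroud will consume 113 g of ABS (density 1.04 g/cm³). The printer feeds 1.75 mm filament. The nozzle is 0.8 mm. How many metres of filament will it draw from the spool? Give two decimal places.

45.17 m

Extruded volume: 113/1.04 = 108.6538 cm³ (108653.8 mm³).
A = π r² = π × 0.875² = 2.4053 mm².
L = V/A = 108653.8/2.4053 = 45172.66 mm → 45.17 m.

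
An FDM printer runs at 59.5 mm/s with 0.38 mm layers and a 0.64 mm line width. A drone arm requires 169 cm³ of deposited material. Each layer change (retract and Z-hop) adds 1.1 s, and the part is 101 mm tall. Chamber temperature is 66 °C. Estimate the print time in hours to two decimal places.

Line area = 0.38 × 0.64, so 0.2432 mm².
Toolpath length = 169 cm³ / 0.2432 mm² = 169000 / 0.2432 = 694901.3 mm.
Time extruding: 694901.3 / 59.5 → 11679 s.
Number of layers: 101 / 0.38 → 266 (rounded up).
Layer-change overhead = 266 × 1.1 = 292.6 s.
Total = 11679 + 292.6 = 11971.6 s = 3.33 hours.

3.33 hours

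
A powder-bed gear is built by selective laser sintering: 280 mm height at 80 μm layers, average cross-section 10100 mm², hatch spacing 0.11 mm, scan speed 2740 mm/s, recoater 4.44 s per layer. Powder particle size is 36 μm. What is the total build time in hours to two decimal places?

Layer count = ceil(280 / 0.08) = 3500.
Per-layer scan distance = 10100 / 0.11 = 91818.2 mm.
Laser time per layer = 91818.2 / 2740 = 33.5103 s.
Per-layer time: 33.5103 + 4.44 → 37.9503 s.
Build time = 3500 × 37.9503 = 132826.05 s = 36.90 hours.

36.90 hours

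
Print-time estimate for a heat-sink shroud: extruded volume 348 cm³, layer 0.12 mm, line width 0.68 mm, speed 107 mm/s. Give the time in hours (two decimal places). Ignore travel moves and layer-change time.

Extrusion cross-section = 0.12 × 0.68, so 0.0816 mm².
Toolpath length = 348 cm³ / 0.0816 mm² = 348000 / 0.0816 = 4264705.9 mm.
Print-move time = 4264705.9 / 107 = 39857.1 s.
39857.1 s = 11.07 hours.

11.07 hours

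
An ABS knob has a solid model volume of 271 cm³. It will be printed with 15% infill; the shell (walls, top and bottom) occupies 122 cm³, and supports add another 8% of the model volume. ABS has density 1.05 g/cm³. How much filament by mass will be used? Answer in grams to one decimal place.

Infill region = 271 − 122 = 149 cm³.
Deposited infill: 0.15 × 149 → 22.35 cm³.
Support: 0.08 × 271 → 21.68 cm³.
Total printed volume = 122 + 22.35 + 21.68 = 166.03 cm³.
Mass = 166.03 × 1.05 = 174.3315 g.

174.3 g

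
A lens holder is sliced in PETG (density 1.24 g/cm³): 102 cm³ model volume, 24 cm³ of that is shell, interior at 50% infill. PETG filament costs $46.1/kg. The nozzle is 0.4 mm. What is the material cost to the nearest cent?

$3.60

Volume inside the shell = 102 − 24 = 78 cm³.
Deposited infill = 0.50 × 78, so 39 cm³.
Deposited volume = 24 + 39 = 63 cm³.
Mass = 63 × 1.24 = 78.12 g.
At $46.1/kg: 78.12/1000 × 46.1 = $3.60.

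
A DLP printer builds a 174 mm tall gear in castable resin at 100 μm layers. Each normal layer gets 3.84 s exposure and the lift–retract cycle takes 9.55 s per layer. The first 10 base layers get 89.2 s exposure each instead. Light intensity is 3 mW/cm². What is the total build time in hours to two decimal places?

6.71 hours

Number of layers: 174 / 0.1 → 1740 (rounded up).
Base layers = 10 × (89.2 + 9.55) = 987.5 s.
Remaining layers = 1730 × (3.84 + 9.55) = 23164.7 s.
Sum: 987.5 + 23164.7 = 24152.2 s → 6.71 hours.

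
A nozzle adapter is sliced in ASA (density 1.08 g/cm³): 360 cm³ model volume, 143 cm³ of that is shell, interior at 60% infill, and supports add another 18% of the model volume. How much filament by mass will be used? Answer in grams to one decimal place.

365.0 g

Infill region: 360 − 143 → 217 cm³.
Deposited infill = 0.60 × 217 = 130.2 cm³.
Support: 0.18 × 360 → 64.8 cm³.
Total printed volume: 143 + 130.2 + 64.8 → 338 cm³.
Mass = 338 × 1.08, so 365.04 g.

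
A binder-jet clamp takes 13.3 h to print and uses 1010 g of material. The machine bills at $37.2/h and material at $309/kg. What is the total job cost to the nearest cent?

Time charge: 37.2 × 13.3 → $494.76.
Material charge = 309 × 1010/1000, so $312.09.
Job cost: 494.76 + 312.09 = $806.85.

$806.85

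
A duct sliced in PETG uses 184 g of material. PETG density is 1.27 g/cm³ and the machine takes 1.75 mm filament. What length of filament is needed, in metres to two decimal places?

60.23 m

Volume = 184 g / 1.27 g·cm⁻³ = 144.8819 cm³ = 144881.9 mm³.
Filament cross-section = π × (1.75/2)² = 2.4053 mm².
L = V/A = 144881.9/2.4053 = 60234.44 mm → 60.23 m.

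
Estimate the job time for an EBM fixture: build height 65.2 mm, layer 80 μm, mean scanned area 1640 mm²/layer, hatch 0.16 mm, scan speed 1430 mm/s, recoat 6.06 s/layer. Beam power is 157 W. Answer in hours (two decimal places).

2.99 hours

Number of layers: 65.2 / 0.08 → 815 (rounded up).
Scan path per layer = 1640 / 0.16, so 10250 mm.
Beam time per layer: 10250 / 1430 → 7.1678 s.
Layer cycle = 7.1678 + 6.06, so 13.2278 s.
Build time = 815 × 13.2278 = 10780.657 s = 2.99 hours.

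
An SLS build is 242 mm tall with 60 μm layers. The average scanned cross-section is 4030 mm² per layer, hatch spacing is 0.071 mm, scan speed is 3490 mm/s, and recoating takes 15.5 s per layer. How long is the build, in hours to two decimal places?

35.59 hours

Number of layers: 242 / 0.06 → 4034 (rounded up).
Per-layer scan distance = 4030 / 0.071 = 56760.6 mm.
Scan time per layer: 56760.6 / 3490 → 16.2638 s.
Layer cycle: 16.2638 + 15.5 → 31.7638 s.
Build time = 4034 × 31.7638 = 128135.1692 s = 35.59 hours.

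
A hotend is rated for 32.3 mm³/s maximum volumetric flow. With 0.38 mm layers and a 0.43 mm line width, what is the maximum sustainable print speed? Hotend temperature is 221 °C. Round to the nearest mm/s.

198 mm/s

A = 0.38 × 0.43 = 0.1634 mm².
v_max = Q/A = 32.3/0.1634 = 197.67 mm/s → 198 mm/s.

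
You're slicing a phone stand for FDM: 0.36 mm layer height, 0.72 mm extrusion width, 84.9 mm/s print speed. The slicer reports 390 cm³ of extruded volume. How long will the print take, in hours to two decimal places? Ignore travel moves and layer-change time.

Bead cross-section = 0.36 × 0.72, so 0.2592 mm².
Path length: 390000 mm³ / 0.2592 mm² → 1504629.6 mm.
Extrusion time = 1504629.6 / 84.9, so 17722.4 s.
That's 17722.4 s → 4.92 hours.

4.92 hours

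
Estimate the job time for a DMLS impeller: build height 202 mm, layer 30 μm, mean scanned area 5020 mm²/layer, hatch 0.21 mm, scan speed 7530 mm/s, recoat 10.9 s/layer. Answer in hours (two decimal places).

26.33 hours

Layers = ⌈202/0.03⌉ = 6734.
Hatch length per layer = 5020 / 0.21 = 23904.8 mm.
Per-layer scan time: 23904.8 / 7530 → 3.1746 s.
Per-layer time = 3.1746 + 10.9 = 14.0746 s.
Build time = 6734 × 14.0746 = 94778.3564 s = 26.33 hours.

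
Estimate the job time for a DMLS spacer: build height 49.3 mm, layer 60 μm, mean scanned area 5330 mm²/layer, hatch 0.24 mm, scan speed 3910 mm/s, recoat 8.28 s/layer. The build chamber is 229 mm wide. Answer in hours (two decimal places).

Layers = ⌈49.3/0.06⌉ = 822.
Hatch length per layer = 5330 / 0.24 = 22208.3 mm.
Scan time per layer: 22208.3 / 3910 → 5.6799 s.
Per-layer time: 5.6799 + 8.28 → 13.9599 s.
Total: 822 × 13.9599 s = 11475.0378 s → 3.19 hours.

3.19 hours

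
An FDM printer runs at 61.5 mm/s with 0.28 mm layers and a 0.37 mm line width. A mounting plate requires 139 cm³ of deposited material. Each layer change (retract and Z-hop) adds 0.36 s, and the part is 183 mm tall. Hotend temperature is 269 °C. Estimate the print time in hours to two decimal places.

6.13 hours

Extrusion cross-section = 0.28 × 0.37 = 0.1036 mm².
Total extruded path = 139000/0.1036 = 1341698.8 mm.
Print-move time: 1341698.8 / 61.5 → 21816.2 s.
Layer count = ceil(183 / 0.28) = 654.
Layer-change overhead = 654 × 0.36 = 235.44 s.
Altogether 21816.2 + 235.44 = 22051.64 s, i.e. 6.13 hours.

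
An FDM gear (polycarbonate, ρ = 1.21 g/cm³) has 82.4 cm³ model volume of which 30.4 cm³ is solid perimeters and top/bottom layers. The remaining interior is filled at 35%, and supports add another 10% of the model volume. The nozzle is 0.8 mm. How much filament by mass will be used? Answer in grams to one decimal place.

68.8 g

Interior volume = 82.4 − 30.4 = 52 cm³.
Deposited infill = 0.35 × 52, so 18.2 cm³.
Support = 0.10 × 82.4 = 8.24 cm³.
Deposited volume = 30.4 + 18.2 + 8.24 = 56.84 cm³.
Mass: 56.84 × 1.21 → 68.7764 g.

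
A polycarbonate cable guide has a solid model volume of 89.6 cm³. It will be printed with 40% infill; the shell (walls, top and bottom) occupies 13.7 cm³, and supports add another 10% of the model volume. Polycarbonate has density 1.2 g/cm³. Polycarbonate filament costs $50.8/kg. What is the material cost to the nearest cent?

Interior volume: 89.6 − 13.7 → 75.9 cm³.
Infill deposited: 0.40 × 75.9 → 30.36 cm³.
Support = 0.10 × 89.6, so 8.96 cm³.
Total printed volume: 13.7 + 30.36 + 8.96 → 53.02 cm³.
Mass = 53.02 × 1.2, so 63.624 g.
Cost = 63.624 g / 1000 × $50.8/kg = $3.23.

$3.23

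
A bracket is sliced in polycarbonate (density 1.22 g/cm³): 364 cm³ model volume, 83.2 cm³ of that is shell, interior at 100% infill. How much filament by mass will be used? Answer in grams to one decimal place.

444.1 g

Interior volume = 364 − 83.2, so 280.8 cm³.
Infill volume: 1.00 × 280.8 → 280.8 cm³.
Deposited volume: 83.2 + 280.8 → 364 cm³.
Mass = 364 × 1.22, so 444.08 g.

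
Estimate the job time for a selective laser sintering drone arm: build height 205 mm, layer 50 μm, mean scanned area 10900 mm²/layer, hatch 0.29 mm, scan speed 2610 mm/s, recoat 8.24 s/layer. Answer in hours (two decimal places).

Layers = ⌈205/0.05⌉ = 4100.
Per-layer scan distance = 10900 / 0.29, so 37586.2 mm.
Laser time per layer: 37586.2 / 2610 → 14.4008 s.
Time per layer = 14.4008 + 8.24 = 22.6408 s.
Total: 4100 × 22.6408 s = 92827.28 s → 25.79 hours.

25.79 hours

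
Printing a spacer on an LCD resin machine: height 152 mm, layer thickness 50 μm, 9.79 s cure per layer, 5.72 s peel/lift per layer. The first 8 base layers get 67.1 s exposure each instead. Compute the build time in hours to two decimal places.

Number of layers: 152 / 0.05 → 3040 (rounded up).
Burn-in layers: 8 × (67.1 + 5.72) → 582.56 s.
Normal layers = 3032 × (9.79 + 5.72), so 47026.32 s.
Total = 582.56 + 47026.32 = 47608.88 s = 13.22 hours.

13.22 hours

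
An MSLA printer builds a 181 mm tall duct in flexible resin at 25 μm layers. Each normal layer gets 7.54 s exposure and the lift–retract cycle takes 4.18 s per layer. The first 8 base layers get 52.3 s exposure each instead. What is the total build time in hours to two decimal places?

Layer count = ceil(181 / 0.025) = 7240.
Bottom layers: 8 × (52.3 + 4.18) → 451.84 s.
Normal layers = 7232 × (7.54 + 4.18) = 84759.04 s.
Sum: 451.84 + 84759.04 = 85210.88 s → 23.67 hours.

23.67 hours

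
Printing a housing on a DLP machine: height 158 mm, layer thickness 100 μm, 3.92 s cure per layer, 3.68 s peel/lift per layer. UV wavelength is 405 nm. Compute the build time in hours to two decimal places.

Layers = ⌈158/0.1⌉ = 1580.
Cycle time: 3.92 + 3.68 → 7.6 s.
Build time: 1580 × 7.6 s = 12008 s, i.e. 3.34 hours.

3.34 hours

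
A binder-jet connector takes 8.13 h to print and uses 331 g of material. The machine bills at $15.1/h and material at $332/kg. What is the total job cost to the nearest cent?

Machine cost = 15.1 × 8.13, so $122.763.
Feedstock cost: 332 × 331/1000 → $109.892.
Job cost: 122.763 + 109.892 = 232.655 ≈ $232.66.

$232.66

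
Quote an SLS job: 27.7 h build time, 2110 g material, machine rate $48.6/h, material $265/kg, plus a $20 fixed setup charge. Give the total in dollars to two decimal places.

Machine cost = 48.6 × 27.7, so $1346.22.
Material cost = 265 × 2110/1000 = $559.15.
Total = 1346.22 + 559.15 + 20 = $1925.37.

$1925.37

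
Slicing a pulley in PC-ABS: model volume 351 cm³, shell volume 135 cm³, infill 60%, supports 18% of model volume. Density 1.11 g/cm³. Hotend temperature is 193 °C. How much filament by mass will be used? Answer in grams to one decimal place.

363.8 g

Interior volume = 351 − 135 = 216 cm³.
Deposited infill: 0.60 × 216 → 129.6 cm³.
Support = 0.18 × 351 = 63.18 cm³.
Total printed volume: 135 + 129.6 + 63.18 → 327.78 cm³.
Mass = 327.78 × 1.11 = 363.8358 g.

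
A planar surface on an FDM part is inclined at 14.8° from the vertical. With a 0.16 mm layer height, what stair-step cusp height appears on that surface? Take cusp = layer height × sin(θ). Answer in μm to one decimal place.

h_c = t·sin θ = 0.16 × 0.2554 = 0.040864 mm (40.9 μm).

40.9 μm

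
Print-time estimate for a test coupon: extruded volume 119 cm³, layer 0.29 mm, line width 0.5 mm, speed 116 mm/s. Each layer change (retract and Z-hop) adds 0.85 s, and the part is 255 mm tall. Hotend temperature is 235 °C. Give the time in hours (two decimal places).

2.17 hours

Line area = 0.29 × 0.5, so 0.145 mm².
Total extruded path = 119000/0.145 = 820689.7 mm.
Time extruding: 820689.7 / 116 → 7074.9 s.
Number of layers: 255 / 0.29 → 880 (rounded up).
Non-print overhead: 880 × 0.85 → 748 s.
Altogether 7074.9 + 748 = 7822.9 s, i.e. 2.17 hours.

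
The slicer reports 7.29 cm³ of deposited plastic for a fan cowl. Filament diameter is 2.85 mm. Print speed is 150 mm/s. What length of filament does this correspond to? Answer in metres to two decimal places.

Cross-section of 2.85 mm filament: π·(2.85/2)² = 6.3794 mm².
L = 7290 mm³ / 6.3794 mm² = 1142.74 mm, i.e. 1.14 m.

1.14 m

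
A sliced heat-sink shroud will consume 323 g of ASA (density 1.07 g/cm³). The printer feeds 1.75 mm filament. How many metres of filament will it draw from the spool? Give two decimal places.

Volume = 323 g / 1.07 g·cm⁻³ = 301.8692 cm³ = 301869.2 mm³.
A = π r² = π × 0.875² = 2.4053 mm².
Length = 301869.2 / 2.4053 = 125501.68 mm = 125.50 m.

125.50 m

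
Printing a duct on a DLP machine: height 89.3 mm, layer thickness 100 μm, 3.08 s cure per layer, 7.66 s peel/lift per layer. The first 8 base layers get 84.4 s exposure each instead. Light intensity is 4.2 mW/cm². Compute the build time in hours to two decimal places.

Layer count = ceil(89.3 / 0.1) = 893.
Bottom layers = 8 × (84.4 + 7.66), so 736.48 s.
Remaining layers = 885 × (3.08 + 7.66), so 9504.9 s.
Total = 736.48 + 9504.9 = 10241.38 s = 2.84 hours.

2.84 hours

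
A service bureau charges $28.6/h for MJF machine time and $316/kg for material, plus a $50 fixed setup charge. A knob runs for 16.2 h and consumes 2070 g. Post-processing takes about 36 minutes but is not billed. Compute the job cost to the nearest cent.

Time charge = 28.6 × 16.2, so $463.32.
Material cost = 316 × 2070/1000, so $654.12.
Total = 463.32 + 654.12 + 50 = $1167.44.

$1167.44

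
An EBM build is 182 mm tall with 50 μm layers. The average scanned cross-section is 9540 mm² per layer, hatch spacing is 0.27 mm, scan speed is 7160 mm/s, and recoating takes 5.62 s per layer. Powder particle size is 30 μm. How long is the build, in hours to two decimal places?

Layers = ⌈182/0.05⌉ = 3640.
Hatch length per layer = 9540 / 0.27 = 35333.3 mm.
Per-layer scan time = 35333.3 / 7160, so 4.9348 s.
Layer cycle: 4.9348 + 5.62 → 10.5548 s.
Total: 3640 × 10.5548 s = 38419.472 s → 10.67 hours.

10.67 hours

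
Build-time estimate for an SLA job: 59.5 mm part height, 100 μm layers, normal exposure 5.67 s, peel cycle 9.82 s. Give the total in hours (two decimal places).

2.56 hours

Layers = ⌈59.5/0.1⌉ = 595.
Cycle time = 5.67 + 9.82 = 15.49 s.
Build time: 595 × 15.49 s = 9216.55 s, i.e. 2.56 hours.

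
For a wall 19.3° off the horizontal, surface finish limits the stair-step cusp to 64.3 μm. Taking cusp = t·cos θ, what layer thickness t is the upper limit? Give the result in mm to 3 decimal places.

cos(19.3°) = 0.9438; t_max = 0.0643/0.9438 = 0.068 mm.

0.068 mm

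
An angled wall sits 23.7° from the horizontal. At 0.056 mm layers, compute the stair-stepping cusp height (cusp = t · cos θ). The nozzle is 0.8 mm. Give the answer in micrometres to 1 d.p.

51.3 μm

Cusp = layer height × cos(23.7°) = 0.056 × 0.9157 = 0.051279 mm = 51.3 μm.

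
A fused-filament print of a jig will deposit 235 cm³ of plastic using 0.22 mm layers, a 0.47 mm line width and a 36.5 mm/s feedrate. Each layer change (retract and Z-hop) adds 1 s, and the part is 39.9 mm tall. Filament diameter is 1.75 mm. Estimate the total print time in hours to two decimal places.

17.35 hours

Line area = 0.22 × 0.47, so 0.1034 mm².
Toolpath length = 235 cm³ / 0.1034 mm² = 235000 / 0.1034 = 2272727.3 mm.
Extrusion time = 2272727.3 / 36.5, so 62266.5 s.
Number of layers: 39.9 / 0.22 → 182 (rounded up).
Non-print overhead = 182 × 1 = 182 s.
Total = 62266.5 + 182 = 62448.5 s = 17.35 hours.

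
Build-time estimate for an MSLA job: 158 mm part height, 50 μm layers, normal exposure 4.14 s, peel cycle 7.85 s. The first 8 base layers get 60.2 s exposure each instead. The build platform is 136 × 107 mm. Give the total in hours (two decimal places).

10.65 hours

Layers = ⌈158/0.05⌉ = 3160.
Burn-in layers = 8 × (60.2 + 7.85) = 544.4 s.
Regular layers = 3152 × (4.14 + 7.85) = 37792.48 s.
Total = 544.4 + 37792.48 = 38336.88 s = 10.65 hours.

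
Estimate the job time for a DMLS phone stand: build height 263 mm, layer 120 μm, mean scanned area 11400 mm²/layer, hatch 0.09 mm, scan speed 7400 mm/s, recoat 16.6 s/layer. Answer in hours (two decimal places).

20.53 hours

Number of layers: 263 / 0.12 → 2192 (rounded up).
Per-layer scan distance = 11400 / 0.09, so 126666.7 mm.
Per-layer scan time = 126666.7 / 7400 = 17.1171 s.
Layer cycle = 17.1171 + 16.6, so 33.7171 s.
Build time = 2192 × 33.7171 = 73907.8832 s = 20.53 hours.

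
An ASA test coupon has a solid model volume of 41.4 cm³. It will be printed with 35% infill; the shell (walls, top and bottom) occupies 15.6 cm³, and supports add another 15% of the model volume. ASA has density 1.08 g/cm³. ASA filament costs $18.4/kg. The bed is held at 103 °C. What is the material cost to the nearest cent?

Interior volume = 41.4 − 15.6 = 25.8 cm³.
Deposited infill = 0.35 × 25.8 = 9.03 cm³.
Support = 0.15 × 41.4 = 6.21 cm³.
Total printed volume: 15.6 + 9.03 + 6.21 → 30.84 cm³.
Mass = 30.84 × 1.08 = 33.3072 g.
At $18.4/kg: 33.3072/1000 × 18.4 = $0.61.

$0.61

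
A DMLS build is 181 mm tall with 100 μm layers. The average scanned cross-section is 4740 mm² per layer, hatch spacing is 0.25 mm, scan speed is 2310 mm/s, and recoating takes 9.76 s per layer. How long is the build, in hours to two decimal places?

9.03 hours

Number of layers: 181 / 0.1 → 1810 (rounded up).
Hatch length per layer = 4740 / 0.25, so 18960 mm.
Scan time per layer: 18960 / 2310 → 8.2078 s.
Time per layer: 8.2078 + 9.76 → 17.9678 s.
Total: 1810 × 17.9678 s = 32521.718 s → 9.03 hours.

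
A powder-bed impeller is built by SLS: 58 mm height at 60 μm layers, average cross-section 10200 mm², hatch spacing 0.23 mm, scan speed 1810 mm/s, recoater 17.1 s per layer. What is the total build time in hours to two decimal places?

11.17 hours

Layers = ⌈58/0.06⌉ = 967.
Per-layer scan distance = 10200 / 0.23, so 44347.8 mm.
Per-layer scan time = 44347.8 / 1810, so 24.5015 s.
Time per layer = 24.5015 + 17.1 = 41.6015 s.
Build time = 967 × 41.6015 = 40228.6505 s = 11.17 hours.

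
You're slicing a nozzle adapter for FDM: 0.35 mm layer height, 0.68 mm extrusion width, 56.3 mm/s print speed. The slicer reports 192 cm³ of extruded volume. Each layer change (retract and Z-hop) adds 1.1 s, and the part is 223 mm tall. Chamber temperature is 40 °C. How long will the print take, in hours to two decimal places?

4.18 hours

Bead cross-section = 0.35 × 0.68, so 0.238 mm².
Path length: 192000 mm³ / 0.238 mm² → 806722.7 mm.
Print-move time = 806722.7 / 56.3 = 14329 s.
Number of layers: 223 / 0.35 → 638 (rounded up).
Layer-change overhead: 638 × 1.1 → 701.8 s.
Altogether 14329 + 701.8 = 15030.8 s, i.e. 4.18 hours.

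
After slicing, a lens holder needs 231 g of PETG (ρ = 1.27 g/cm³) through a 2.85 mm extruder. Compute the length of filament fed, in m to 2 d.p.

Volume = 231 g / 1.27 g·cm⁻³ = 181.8898 cm³ = 181889.8 mm³.
A = π r² = π × 1.425² = 6.3794 mm².
L = V/A = 181889.8/6.3794 = 28512.05 mm → 28.51 m.

28.51 m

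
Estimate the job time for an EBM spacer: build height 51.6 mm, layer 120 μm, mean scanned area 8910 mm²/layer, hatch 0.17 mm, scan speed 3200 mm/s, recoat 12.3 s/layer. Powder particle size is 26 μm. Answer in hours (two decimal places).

Layer count = ceil(51.6 / 0.12) = 430.
Hatch length per layer: 8910 / 0.17 → 52411.8 mm.
Per-layer scan time = 52411.8 / 3200 = 16.3787 s.
Time per layer: 16.3787 + 12.3 → 28.6787 s.
Total: 430 × 28.6787 s = 12331.841 s → 3.43 hours.

3.43 hours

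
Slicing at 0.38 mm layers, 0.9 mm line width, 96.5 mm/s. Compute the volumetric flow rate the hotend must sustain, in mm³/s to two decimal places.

Extrusion cross-section = 0.38 × 0.9, so 0.342 mm².
Q = v·A = 96.5 × 0.342 = 33.00 mm³/s.

33.00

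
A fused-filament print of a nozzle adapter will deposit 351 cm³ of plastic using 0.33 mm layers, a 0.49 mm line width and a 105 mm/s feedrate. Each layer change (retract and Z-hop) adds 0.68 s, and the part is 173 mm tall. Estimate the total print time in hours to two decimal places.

5.84 hours

Extrusion cross-section = 0.33 × 0.49 = 0.1617 mm².
Total extruded path = 351000/0.1617 = 2170686.5 mm.
Print-move time = 2170686.5 / 105, so 20673.2 s.
Layers = ⌈173/0.33⌉ = 525.
Layer-change overhead: 525 × 0.68 → 357 s.
Altogether 20673.2 + 357 = 21030.2 s, i.e. 5.84 hours.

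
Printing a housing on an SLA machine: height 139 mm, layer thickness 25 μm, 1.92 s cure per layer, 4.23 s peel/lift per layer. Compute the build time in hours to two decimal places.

Layers = ⌈139/0.025⌉ = 5560.
Per-layer time = 1.92 + 4.23, so 6.15 s.
Build time: 5560 × 6.15 s = 34194 s, i.e. 9.50 hours.

9.50 hours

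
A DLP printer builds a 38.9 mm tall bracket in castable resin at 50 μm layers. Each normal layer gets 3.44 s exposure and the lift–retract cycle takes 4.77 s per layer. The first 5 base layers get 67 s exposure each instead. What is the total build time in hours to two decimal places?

Number of layers: 38.9 / 0.05 → 778 (rounded up).
Bottom layers: 5 × (67 + 4.77) → 358.85 s.
Normal layers: 773 × (3.44 + 4.77) → 6346.33 s.
Sum: 358.85 + 6346.33 = 6705.18 s → 1.86 hours.

1.86 hours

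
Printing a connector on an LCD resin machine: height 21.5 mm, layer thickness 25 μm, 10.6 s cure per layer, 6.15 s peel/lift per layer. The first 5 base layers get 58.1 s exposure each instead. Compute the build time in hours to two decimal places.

Number of layers: 21.5 / 0.025 → 860 (rounded up).
Burn-in layers = 5 × (58.1 + 6.15) = 321.25 s.
Normal layers = 855 × (10.6 + 6.15) = 14321.25 s.
Total = 321.25 + 14321.25 = 14642.5 s = 4.07 hours.

4.07 hours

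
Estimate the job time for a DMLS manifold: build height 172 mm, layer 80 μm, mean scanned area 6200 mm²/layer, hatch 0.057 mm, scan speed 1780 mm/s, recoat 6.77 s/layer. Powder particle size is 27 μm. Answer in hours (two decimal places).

Layers = ⌈172/0.08⌉ = 2150.
Hatch length per layer = 6200 / 0.057, so 108771.9 mm.
Per-layer scan time: 108771.9 / 1780 → 61.1078 s.
Time per layer = 61.1078 + 6.77, so 67.8778 s.
2150 layers × 67.8778 s/layer = 145937.27 s, i.e. 40.54 hours.

40.54 hours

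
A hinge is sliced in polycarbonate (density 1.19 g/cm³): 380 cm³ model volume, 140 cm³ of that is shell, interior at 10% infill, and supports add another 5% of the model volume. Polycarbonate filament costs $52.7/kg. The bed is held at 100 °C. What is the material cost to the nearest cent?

Interior volume = 380 − 140, so 240 cm³.
Deposited infill = 0.10 × 240, so 24 cm³.
Support = 0.05 × 380, so 19 cm³.
Total printed volume = 140 + 24 + 19, so 183 cm³.
Mass = 183 × 1.19 = 217.77 g.
Cost = 217.77 g / 1000 × $52.7/kg = $11.48.

$11.48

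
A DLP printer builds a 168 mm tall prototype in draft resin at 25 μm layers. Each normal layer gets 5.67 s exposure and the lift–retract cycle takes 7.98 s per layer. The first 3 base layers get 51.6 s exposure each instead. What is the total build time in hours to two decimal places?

Number of layers: 168 / 0.025 → 6720 (rounded up).
Base layers = 3 × (51.6 + 7.98) = 178.74 s.
Normal layers: 6717 × (5.67 + 7.98) → 91687.05 s.
Sum: 178.74 + 91687.05 = 91865.79 s → 25.52 hours.

25.52 hours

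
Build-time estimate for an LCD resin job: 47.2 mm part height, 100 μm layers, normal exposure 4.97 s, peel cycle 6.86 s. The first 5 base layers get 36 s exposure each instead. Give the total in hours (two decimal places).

1.59 hours

Layer count = ceil(47.2 / 0.1) = 472.
Bottom layers = 5 × (36 + 6.86) = 214.3 s.
Remaining layers = 467 × (4.97 + 6.86) = 5524.61 s.
Sum: 214.3 + 5524.61 = 5738.91 s → 1.59 hours.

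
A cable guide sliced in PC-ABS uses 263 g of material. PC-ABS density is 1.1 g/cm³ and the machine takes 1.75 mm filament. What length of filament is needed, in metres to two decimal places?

99.40 m

Extruded volume: 263/1.1 = 239.0909 cm³ (239090.9 mm³).
A = π r² = π × 0.875² = 2.4053 mm².
L = V/A = 239090.9/2.4053 = 99401.7 mm → 99.40 m.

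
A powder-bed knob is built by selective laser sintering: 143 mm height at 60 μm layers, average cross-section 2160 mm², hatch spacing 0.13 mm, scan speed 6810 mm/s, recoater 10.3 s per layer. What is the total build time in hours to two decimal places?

8.44 hours

Layer count = ceil(143 / 0.06) = 2384.
Scan path per layer = 2160 / 0.13 = 16615.4 mm.
Scan time per layer: 16615.4 / 6810 → 2.4399 s.
Per-layer time: 2.4399 + 10.3 → 12.7399 s.
Total: 2384 × 12.7399 s = 30371.9216 s → 8.44 hours.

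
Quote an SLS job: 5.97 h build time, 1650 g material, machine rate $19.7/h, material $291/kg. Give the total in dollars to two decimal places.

$597.76

Time charge: 19.7 × 5.97 → $117.609.
Material charge = 291 × 1650/1000 = $480.15.
Job cost: 117.609 + 480.15 = 597.759 ≈ $597.76.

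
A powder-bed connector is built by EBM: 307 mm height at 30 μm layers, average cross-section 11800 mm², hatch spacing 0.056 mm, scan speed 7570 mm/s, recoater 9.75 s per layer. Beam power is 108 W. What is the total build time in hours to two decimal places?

Layer count = ceil(307 / 0.03) = 10234.
Hatch length per layer: 11800 / 0.056 → 210714.3 mm.
Per-layer scan time = 210714.3 / 7570 = 27.8354 s.
Layer cycle = 27.8354 + 9.75 = 37.5854 s.
10234 layers × 37.5854 s/layer = 384648.9836 s, i.e. 106.85 hours.

106.85 hours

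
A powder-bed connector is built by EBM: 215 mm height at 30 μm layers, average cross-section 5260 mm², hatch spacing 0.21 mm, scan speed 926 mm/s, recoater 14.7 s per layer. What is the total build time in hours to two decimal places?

Layers = ⌈215/0.03⌉ = 7167.
Per-layer scan distance: 5260 / 0.21 → 25047.6 mm.
Per-layer scan time = 25047.6 / 926, so 27.0492 s.
Layer cycle: 27.0492 + 14.7 → 41.7492 s.
7167 layers × 41.7492 s/layer = 299216.5164 s, i.e. 83.12 hours.

83.12 hours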